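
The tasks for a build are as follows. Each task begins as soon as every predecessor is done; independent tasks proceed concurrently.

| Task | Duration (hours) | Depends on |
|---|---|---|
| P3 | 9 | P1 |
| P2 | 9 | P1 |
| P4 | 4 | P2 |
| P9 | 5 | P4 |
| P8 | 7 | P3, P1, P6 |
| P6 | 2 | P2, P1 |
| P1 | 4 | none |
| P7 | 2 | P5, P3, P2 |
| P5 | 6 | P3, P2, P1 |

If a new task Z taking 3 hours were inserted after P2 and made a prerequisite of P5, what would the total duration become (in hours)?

24

Originally the job takes 22 hours.
With Z inserted, P5 now waits for max(P3, P2, P1, Z).
New critical path: P1→P2→Z→P5→P7 = 4+9+3+6+2 = 24 ⇒ 24 hours.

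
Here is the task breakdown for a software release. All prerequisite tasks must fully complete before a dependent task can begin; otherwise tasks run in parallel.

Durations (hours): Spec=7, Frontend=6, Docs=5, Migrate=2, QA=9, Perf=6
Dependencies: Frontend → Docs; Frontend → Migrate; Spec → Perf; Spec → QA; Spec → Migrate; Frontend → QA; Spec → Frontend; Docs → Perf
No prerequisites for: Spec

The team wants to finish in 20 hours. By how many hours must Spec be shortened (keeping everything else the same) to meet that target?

4

Current finish: 24 hours; target: 20.
Spec is on every critical path, so each hour cut from Spec cuts the finish by one (this holds down to a finish of 18).
Need 24 − 20 = 4 hours off Spec → Spec becomes 3 hours, finish becomes 20.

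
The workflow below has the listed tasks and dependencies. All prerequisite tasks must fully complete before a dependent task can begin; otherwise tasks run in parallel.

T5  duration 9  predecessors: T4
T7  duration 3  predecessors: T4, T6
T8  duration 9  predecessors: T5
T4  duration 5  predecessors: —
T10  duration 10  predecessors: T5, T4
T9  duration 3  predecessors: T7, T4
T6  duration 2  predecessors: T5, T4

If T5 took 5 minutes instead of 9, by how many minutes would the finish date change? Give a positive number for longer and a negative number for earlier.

-4

As given, the longest chain is T4→T5→T10 = 5+9+10 = 24, so the finish is 24 minutes.
T5 lies on that path, so at 5 minutes the path becomes 20 minutes.
The critical path is still T4→T5→T10; finish is now 20 minutes.
Change in finish: 20 − 24 = -4 minutes.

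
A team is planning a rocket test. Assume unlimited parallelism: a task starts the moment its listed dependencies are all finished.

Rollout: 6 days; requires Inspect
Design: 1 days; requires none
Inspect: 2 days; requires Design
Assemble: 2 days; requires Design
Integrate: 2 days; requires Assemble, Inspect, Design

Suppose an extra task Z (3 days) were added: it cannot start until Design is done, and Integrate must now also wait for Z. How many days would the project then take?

Originally the project takes 9 days.
With Z inserted, Integrate now waits for max(Assemble, Inspect, Design, Z).
New critical path: Design→Inspect→Rollout = 1+2+6 = 9 ⇒ 9 days.

9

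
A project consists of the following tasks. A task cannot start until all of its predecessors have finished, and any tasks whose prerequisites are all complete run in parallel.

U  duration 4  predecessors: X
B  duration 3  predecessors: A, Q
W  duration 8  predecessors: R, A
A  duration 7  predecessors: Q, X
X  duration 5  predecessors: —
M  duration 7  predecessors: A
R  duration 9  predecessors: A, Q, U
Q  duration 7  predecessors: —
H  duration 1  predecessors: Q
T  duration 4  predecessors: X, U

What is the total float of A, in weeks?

0

The longest chain is Q→A→R→W = 7+7+9+8 = 31; overall finish 31 weeks.
A finishes as early as 14 and must finish by 14.
Float = 31 − 31 = 0.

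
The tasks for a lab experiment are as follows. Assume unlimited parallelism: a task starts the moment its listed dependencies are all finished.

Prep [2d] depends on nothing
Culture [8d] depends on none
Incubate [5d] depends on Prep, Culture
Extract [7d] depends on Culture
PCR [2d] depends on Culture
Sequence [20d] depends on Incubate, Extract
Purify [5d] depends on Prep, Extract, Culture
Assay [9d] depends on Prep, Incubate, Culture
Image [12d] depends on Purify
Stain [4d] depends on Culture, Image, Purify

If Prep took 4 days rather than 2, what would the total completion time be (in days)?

36

Baseline: Culture→Extract→Purify→Image→Stain = 8+7+5+12+4 = 36 → 36 days.
The longest path through Prep is only 27 days, so Prep has float 9.
The critical path is still Culture→Extract→Purify→Image→Stain; finish is now 36 days.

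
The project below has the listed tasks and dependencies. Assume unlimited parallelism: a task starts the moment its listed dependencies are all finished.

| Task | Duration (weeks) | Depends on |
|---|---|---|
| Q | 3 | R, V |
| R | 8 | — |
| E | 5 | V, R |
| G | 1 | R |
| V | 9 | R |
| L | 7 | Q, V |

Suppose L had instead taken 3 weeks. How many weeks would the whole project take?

Baseline: R→V→Q→L = 8+9+3+7 = 27 → 27 weeks.
Since L is critical, the -4 change carries straight to that chain (now 23 weeks).
No other chain overtakes it, so the finish is 23 weeks.

23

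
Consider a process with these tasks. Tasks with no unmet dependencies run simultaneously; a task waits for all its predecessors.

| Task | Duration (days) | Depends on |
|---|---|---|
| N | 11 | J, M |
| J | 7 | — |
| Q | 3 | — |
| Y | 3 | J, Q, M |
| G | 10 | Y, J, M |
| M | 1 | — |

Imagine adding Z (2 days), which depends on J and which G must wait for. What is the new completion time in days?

20

Originally the schedule takes 20 days.
With Z inserted, G now waits for max(Y, J, M, Z).
New critical path: J→Y→G = 7+3+10 = 20 ⇒ 20 days.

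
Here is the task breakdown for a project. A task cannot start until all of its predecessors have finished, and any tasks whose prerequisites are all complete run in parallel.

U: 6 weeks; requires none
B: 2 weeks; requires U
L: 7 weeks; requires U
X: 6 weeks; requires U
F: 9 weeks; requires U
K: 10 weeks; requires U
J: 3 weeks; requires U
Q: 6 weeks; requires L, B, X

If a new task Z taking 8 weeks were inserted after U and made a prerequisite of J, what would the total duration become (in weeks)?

19

Originally the project takes 19 weeks.
With Z inserted, J now waits for max(U, Z).
New critical path: U→L→Q = 6+7+6 = 19 ⇒ 19 weeks.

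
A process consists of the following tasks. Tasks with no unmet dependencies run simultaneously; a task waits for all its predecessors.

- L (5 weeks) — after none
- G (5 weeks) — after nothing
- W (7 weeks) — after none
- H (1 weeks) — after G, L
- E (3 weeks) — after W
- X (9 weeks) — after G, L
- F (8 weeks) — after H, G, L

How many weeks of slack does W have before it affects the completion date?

Critical path: L→H→F = 5+1+8 = 14, so the finish is 14 weeks.
The longest chain containing W totals 10 weeks.
Slack of W = 4 − 0 = 4 weeks.

4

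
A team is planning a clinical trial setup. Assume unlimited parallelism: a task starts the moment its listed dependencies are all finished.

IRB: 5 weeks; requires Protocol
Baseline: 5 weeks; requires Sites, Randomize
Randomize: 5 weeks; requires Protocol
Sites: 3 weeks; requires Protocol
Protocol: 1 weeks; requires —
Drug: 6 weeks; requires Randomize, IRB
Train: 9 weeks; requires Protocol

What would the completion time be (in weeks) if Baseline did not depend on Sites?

12

Original critical path: Protocol→IRB→Drug = 1+5+6 = 12 ⇒ 12 weeks.
Dropping Sites→Baseline doesn't change Baseline's earliest start (6); another predecessor still binds.
After: Protocol→IRB→Drug = 1+5+6 = 12 → 12 weeks.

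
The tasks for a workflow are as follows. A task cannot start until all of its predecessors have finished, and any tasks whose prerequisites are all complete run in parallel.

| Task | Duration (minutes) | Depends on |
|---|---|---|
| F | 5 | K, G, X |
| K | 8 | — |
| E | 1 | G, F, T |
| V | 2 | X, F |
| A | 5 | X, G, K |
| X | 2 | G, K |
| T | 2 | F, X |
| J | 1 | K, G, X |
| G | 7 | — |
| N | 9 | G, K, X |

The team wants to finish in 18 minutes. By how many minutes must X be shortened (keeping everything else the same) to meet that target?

Current finish: 19 minutes; target: 18.
X is on every critical path, so each minute cut from X cuts the finish by one (this holds down to a finish of 18).
Need 19 − 18 = 1 minute off X → X becomes 1 minute, finish becomes 18.

1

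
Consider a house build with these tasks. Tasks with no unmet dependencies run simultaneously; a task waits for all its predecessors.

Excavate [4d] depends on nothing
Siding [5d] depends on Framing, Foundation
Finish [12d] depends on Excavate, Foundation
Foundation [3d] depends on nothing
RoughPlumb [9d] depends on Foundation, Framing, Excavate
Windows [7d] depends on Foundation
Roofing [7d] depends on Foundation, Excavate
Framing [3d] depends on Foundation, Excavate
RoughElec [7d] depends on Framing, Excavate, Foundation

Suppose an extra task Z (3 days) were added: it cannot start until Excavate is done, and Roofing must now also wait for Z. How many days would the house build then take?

16

Originally the house build takes 16 days.
With Z inserted, Roofing now waits for max(Foundation, Excavate, Z).
New critical path: Excavate→Framing→RoughPlumb = 4+3+9 = 16 ⇒ 16 days.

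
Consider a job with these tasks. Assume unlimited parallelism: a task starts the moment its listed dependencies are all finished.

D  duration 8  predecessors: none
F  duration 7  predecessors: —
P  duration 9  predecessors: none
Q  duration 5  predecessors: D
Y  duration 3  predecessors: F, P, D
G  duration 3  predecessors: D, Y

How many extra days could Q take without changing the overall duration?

2

P→Y→G = 9+3+3 = 15 sets the makespan at 15 days.
Longest path through Q: 13 days (earliest finish 13, latest finish 15).
Float = 15 − 13 = 2.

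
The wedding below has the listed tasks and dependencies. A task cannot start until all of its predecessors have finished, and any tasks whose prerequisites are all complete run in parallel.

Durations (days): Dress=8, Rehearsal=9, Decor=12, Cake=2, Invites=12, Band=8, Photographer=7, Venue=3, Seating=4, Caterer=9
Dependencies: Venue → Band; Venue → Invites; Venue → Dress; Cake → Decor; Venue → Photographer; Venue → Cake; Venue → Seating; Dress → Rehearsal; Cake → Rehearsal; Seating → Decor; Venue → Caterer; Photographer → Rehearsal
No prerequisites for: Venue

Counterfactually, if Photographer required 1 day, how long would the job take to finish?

20

Baseline: Venue→Dress→Rehearsal = 3+8+9 = 20 → 20 days.
Photographer is off the critical path — its longest chain is 19 days, giving 1 of slack.
The critical path is still Venue→Dress→Rehearsal; finish is now 20 days.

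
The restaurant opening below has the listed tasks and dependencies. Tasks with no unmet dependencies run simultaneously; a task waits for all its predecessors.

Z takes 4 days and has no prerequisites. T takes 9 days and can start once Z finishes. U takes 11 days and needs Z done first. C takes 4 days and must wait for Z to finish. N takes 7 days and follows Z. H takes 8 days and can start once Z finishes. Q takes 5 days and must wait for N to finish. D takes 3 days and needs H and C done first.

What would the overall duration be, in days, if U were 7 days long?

Baseline: Z→N→Q = 4+7+5 = 16 → 16 days.
U is off the critical path — its longest chain is 15 days, giving 1 of slack.
The critical path is still Z→N→Q; finish is now 16 days.

16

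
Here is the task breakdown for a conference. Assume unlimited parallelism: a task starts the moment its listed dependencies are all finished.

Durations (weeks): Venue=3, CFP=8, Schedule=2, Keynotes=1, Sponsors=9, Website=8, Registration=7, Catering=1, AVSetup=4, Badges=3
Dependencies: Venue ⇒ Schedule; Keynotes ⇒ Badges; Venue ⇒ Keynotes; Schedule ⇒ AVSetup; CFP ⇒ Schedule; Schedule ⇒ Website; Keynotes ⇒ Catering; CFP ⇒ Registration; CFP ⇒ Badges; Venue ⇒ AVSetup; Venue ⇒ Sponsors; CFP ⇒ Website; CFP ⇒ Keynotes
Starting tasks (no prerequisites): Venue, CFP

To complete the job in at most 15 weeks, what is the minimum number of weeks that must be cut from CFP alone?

3

Current finish: 18 weeks; target: 15.
CFP is on every critical path, so each week cut from CFP cuts the finish by one (this holds down to a finish of 13).
Need 18 − 15 = 3 weeks off CFP → CFP becomes 5 weeks, finish becomes 15.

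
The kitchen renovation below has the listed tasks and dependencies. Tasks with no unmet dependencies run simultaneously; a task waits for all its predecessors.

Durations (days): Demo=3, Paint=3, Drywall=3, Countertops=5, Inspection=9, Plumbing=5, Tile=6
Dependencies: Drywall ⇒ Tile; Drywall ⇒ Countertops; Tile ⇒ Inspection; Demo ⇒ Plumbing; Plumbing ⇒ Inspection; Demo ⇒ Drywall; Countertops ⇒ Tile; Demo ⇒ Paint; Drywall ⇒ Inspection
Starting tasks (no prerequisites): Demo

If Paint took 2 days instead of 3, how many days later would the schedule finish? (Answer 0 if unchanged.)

Critical path before the change: Demo→Drywall→Countertops→Tile→Inspection = 3+3+5+6+9 = 26 giving 26 days.
Paint is off the critical path — its longest chain is 6 days, giving 20 of slack.
That remains the longest chain; total 26 days.
Change in finish: 26 − 26 = +0 days.

0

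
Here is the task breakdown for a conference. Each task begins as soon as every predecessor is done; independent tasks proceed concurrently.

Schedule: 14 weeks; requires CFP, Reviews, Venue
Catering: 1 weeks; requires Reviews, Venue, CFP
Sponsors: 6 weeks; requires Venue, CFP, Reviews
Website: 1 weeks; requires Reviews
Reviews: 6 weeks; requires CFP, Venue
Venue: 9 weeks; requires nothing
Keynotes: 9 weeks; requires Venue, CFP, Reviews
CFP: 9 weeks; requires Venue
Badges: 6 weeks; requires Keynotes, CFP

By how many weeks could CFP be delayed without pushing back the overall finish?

0

Critical path: Venue→CFP→Reviews→Keynotes→Badges = 9+9+6+9+6 = 39, so the finish is 39 weeks.
Longest path through CFP: 39 weeks (earliest finish 18, latest finish 18).
Float = 39 − 39 = 0.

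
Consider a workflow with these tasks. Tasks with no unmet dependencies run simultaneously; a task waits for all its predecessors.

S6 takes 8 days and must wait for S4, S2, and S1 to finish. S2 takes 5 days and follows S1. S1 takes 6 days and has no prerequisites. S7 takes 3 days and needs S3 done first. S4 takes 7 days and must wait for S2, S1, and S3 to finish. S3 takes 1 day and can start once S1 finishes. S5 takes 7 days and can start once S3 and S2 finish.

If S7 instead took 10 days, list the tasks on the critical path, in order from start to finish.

Critical path before the change: S1→S2→S4→S6 = 6+5+7+8 = 26 giving 26 days.
S7 is off the critical path — its longest chain is 10 days, giving 16 of slack.
That remains the longest chain; total 26 days.

S1, S2, S4, S6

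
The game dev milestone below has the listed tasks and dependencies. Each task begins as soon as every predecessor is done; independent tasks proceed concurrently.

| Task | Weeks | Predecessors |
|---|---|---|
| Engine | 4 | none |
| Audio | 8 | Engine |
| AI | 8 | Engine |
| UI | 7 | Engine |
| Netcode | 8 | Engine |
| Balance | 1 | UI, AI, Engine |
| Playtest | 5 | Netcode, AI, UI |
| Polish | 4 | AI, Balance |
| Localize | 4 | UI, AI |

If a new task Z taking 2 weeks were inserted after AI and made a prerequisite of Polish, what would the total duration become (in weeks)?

Originally the schedule takes 17 weeks.
With Z inserted, Polish now waits for max(AI, Balance, Z).
New critical path: Engine→AI→Z→Polish = 4+8+2+4 = 18 ⇒ 18 weeks.

18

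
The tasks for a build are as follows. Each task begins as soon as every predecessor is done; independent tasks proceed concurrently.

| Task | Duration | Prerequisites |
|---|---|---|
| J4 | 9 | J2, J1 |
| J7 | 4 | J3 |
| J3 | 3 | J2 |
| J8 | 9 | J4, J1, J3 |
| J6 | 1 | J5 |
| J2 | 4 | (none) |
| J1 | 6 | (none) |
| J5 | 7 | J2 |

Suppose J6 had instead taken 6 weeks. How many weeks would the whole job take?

24

Actual critical path: J1→J4→J8 = 6+9+9 = 24 ⇒ 24 weeks.
J6 is off the critical path — its longest chain is 12 weeks, giving 12 of slack.
No other chain overtakes it, so the finish is 24 weeks.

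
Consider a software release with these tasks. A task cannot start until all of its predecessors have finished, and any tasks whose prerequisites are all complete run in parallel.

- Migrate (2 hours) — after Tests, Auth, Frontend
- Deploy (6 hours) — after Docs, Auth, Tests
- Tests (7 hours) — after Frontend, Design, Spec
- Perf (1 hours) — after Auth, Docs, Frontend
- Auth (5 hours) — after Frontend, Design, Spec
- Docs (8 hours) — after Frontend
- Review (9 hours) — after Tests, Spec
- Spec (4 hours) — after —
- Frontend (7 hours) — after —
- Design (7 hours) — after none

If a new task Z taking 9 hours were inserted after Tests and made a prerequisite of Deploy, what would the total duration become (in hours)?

Originally the job takes 23 hours.
With Z inserted, Deploy now waits for max(Docs, Auth, Tests, Z).
New critical path: Design→Tests→Z→Deploy = 7+7+9+6 = 29 ⇒ 29 hours.

29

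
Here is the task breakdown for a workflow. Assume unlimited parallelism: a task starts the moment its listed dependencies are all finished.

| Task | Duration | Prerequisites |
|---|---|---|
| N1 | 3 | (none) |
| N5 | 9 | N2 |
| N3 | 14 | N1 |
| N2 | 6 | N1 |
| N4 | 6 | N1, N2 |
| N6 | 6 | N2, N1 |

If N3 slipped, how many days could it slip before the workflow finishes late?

N1→N2→N5 = 3+6+9 = 18 sets the makespan at 18 days.
Longest path through N3: 17 days (earliest finish 17, latest finish 18).
Float = 18 − 17 = 1.

1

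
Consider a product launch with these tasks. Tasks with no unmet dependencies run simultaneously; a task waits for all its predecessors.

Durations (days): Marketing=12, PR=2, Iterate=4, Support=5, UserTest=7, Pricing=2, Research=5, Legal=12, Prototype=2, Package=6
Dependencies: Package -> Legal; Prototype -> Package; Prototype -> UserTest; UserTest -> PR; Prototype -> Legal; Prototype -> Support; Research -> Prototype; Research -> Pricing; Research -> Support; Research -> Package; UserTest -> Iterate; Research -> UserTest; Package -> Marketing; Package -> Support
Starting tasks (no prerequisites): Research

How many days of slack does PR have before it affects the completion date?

The longest chain is Research→Prototype→Package→Marketing = 5+2+6+12 = 25; overall finish 25 days.
The longest chain containing PR totals 16 days.
Float = 25 − 16 = 9.

9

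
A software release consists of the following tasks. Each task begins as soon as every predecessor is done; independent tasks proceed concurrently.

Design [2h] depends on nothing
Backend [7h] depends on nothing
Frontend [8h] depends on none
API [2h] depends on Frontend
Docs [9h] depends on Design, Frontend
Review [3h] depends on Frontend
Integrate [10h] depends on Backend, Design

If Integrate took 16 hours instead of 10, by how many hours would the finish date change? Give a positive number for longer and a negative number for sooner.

6

Baseline: Backend→Integrate = 7+10 = 17 → 17 hours.
Integrate is on the critical path; changing it to 16 makes that path 23 hours.
That remains the longest chain; total 23 hours.
Change in finish: 23 − 17 = +6 hours.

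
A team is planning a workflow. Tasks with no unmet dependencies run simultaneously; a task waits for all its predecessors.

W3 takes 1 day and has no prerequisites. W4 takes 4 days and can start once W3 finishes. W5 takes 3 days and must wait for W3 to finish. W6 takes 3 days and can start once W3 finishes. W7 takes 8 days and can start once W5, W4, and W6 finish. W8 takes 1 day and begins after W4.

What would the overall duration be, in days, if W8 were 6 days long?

13

Actual critical path: W3→W4→W7 = 1+4+8 = 13 ⇒ 13 days.
W8 has 7 days of float (longest path through it is 6).
The critical path is still W3→W4→W7; finish is now 13 days.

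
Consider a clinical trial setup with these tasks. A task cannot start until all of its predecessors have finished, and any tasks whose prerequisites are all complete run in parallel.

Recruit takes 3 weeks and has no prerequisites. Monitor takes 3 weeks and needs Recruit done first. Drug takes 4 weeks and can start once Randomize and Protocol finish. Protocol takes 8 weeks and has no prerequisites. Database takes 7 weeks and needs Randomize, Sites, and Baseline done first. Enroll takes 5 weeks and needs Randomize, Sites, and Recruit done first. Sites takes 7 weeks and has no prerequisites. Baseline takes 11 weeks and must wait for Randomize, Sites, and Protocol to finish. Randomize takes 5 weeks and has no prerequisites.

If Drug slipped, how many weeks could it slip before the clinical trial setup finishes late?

Critical path: Protocol→Baseline→Database = 8+11+7 = 26, so the finish is 26 weeks.
The longest chain containing Drug totals 12 weeks.
So Drug can slip 26 − 12 = 14 weeks.

14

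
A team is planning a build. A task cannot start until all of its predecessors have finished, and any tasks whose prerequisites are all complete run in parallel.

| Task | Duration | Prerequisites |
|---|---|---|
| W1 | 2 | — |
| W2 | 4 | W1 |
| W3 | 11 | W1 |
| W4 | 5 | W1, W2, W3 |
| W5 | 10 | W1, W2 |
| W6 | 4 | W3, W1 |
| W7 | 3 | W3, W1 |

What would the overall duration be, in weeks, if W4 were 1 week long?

17

The binding path is W1→W3→W4 = 2+11+5 = 18; finish at 18 weeks.
W4 lies on that path, so at 1 week the path becomes 14 weeks.
New critical path: W1→W3→W6 = 2+11+4 = 17 ⇒ 17 weeks.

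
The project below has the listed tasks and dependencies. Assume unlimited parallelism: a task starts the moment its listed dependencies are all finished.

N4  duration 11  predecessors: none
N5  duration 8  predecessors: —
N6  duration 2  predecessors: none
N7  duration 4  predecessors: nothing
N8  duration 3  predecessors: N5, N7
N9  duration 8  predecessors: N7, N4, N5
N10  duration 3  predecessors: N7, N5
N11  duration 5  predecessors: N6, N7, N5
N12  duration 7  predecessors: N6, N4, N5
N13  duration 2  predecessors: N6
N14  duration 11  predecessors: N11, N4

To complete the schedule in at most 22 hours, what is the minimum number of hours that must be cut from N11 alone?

Current finish: 24 hours; target: 22.
N11 is on every critical path, so each hour cut from N11 cuts the finish by one (this holds down to a finish of 22).
Need 24 − 22 = 2 hours off N11 → N11 becomes 3 hours, finish becomes 22.

2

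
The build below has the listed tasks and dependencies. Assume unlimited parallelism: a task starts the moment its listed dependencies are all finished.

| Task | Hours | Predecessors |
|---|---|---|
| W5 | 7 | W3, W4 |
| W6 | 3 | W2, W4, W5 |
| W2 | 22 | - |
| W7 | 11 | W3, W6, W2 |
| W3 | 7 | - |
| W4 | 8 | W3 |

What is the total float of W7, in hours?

The longest chain is W2→W6→W7 = 22+3+11 = 36; overall finish 36 hours.
W7 finishes as early as 36 and must finish by 36.
So W7 can slip 36 − 36 = 0 hours.

0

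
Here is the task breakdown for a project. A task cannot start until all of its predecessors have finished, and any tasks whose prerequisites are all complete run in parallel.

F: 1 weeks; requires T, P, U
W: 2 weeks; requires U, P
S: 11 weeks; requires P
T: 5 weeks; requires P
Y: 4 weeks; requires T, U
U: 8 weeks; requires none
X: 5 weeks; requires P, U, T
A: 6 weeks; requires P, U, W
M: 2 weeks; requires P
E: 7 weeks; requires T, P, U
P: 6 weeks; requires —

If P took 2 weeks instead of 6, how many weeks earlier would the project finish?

2

Critical path before the change: P→T→E = 6+5+7 = 18 giving 18 weeks.
P is on the critical path; changing it to 2 makes that path 14 weeks.
Now U→W→A = 8+2+6 = 16 is longest, so the finish becomes 16 weeks.
Change in finish: 16 − 18 = -2 weeks.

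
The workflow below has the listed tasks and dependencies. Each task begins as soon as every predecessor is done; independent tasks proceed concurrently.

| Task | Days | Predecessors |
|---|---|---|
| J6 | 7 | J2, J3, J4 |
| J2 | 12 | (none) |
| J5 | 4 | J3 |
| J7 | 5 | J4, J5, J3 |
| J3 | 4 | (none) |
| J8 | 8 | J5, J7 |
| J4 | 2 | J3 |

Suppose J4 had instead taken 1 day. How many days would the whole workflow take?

Actual critical path: J3→J5→J7→J8 = 4+4+5+8 = 21 ⇒ 21 days.
J4 has 2 days of float (longest path through it is 19).
No other chain overtakes it, so the finish is 21 days.

21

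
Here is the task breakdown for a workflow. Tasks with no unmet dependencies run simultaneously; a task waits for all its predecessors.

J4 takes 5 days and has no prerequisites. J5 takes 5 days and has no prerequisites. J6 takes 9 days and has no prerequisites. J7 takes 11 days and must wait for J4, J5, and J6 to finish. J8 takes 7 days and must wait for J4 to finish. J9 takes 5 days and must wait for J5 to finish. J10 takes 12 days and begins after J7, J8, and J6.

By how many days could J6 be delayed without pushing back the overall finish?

0

Critical path: J6→J7→J10 = 9+11+12 = 32, so the finish is 32 days.
Longest path through J6: 32 days (earliest finish 9, latest finish 9).
So J6 can slip 9 − 9 = 0 days.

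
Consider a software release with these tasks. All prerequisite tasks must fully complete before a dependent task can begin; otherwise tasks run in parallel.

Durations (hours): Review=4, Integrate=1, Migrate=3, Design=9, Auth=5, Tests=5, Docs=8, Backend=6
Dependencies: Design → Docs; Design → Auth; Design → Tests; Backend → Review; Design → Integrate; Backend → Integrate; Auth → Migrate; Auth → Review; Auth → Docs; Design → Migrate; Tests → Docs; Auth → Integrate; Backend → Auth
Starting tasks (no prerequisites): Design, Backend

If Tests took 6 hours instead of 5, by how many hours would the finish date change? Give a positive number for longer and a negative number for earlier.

Critical path before the change: Design→Tests→Docs = 9+5+8 = 22 giving 22 hours.
Since Tests is critical, the +1 change carries straight to that chain (now 23 hours).
That remains the longest chain; total 23 hours.
Change in finish: 23 − 22 = +1 hours.

1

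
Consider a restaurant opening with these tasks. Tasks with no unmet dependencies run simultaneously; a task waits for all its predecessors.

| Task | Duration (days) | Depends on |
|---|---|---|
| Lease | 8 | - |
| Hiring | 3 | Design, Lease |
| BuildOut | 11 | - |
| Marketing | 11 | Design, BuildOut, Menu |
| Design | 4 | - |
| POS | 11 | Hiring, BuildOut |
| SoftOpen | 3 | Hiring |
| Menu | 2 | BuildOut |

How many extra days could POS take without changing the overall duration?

2

BuildOut→Menu→Marketing = 11+2+11 = 24 sets the makespan at 24 days.
The longest chain containing POS totals 22 days.
So POS can slip 24 − 22 = 2 days.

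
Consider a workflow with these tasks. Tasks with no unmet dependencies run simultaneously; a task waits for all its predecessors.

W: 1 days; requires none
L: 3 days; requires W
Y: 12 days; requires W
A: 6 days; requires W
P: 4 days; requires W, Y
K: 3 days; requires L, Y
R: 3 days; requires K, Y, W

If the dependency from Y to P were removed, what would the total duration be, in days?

19

Before: longest chain W→Y→K→R = 1+12+3+3 = 19, finish 19.
Without Y→P, P's earliest start moves from 13 to 1.
The longest chain is now W→Y→K→R = 1+12+3+3 = 19, so the workflow takes 19 days.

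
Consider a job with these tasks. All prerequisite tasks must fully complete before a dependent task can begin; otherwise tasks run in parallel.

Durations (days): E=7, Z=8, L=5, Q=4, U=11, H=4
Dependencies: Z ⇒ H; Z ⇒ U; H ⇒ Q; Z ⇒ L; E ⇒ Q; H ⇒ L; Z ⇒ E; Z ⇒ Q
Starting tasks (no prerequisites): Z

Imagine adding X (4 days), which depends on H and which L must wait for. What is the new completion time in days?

21

Originally the schedule takes 19 days.
With X inserted, L now waits for max(H, Z, X).
New critical path: Z→H→X→L = 8+4+4+5 = 21 ⇒ 21 days.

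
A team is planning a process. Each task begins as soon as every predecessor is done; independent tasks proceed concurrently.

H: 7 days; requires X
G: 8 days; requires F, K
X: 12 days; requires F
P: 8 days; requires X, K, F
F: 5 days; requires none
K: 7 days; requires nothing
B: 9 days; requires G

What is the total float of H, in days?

1

Critical path: F→X→P = 5+12+8 = 25, so the finish is 25 days.
The longest chain containing H totals 24 days.
Slack of H = 18 − 17 = 1 day.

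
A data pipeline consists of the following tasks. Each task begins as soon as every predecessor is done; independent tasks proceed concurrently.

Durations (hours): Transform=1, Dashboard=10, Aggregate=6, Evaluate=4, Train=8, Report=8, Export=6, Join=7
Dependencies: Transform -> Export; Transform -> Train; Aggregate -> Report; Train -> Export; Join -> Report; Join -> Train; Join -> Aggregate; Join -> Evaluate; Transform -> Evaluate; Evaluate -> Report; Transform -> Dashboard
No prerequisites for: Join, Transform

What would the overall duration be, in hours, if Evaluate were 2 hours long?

21

Critical path before the change: Join→Aggregate→Report = 7+6+8 = 21 giving 21 hours.
The longest path through Evaluate is only 19 hours, so Evaluate has float 2.
The critical path is still Join→Aggregate→Report; finish is now 21 hours.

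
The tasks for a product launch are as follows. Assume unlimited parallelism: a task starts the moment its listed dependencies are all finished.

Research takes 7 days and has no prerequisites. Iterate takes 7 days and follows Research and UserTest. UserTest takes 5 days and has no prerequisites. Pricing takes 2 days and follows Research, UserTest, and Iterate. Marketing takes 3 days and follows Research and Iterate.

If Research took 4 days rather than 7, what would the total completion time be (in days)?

Baseline: Research→Iterate→Marketing = 7+7+3 = 17 → 17 days.
Since Research is critical, the -3 change carries straight to that chain (now 14 days).
The binding chain switches to UserTest→Iterate→Marketing = 5+7+3 = 15; finish 15 days.

15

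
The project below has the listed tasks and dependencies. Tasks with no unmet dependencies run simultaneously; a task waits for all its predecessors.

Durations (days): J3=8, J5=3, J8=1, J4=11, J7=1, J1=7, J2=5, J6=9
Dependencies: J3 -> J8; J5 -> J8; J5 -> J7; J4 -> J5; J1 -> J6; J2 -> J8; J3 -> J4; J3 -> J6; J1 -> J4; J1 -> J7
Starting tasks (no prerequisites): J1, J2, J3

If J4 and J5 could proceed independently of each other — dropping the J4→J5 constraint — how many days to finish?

19

Before: longest chain J3→J4→J5→J7 = 8+11+3+1 = 23, finish 23.
Without J4→J5, J5's earliest start moves from 19 to 0.
After: J3→J4 = 8+11 = 19 → 19 days.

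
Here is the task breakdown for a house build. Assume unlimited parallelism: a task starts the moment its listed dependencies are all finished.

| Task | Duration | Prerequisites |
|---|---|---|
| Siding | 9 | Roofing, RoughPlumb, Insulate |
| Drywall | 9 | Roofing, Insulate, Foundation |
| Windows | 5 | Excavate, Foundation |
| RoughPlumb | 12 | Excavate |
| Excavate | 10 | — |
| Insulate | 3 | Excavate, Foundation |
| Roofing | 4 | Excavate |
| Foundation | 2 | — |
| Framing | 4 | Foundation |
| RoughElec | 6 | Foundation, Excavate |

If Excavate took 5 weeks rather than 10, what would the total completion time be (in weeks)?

26

As given, the longest chain is Excavate→RoughPlumb→Siding = 10+12+9 = 31, so the finish is 31 weeks.
Since Excavate is critical, the -5 change carries straight to that chain (now 26 weeks).
The critical path is still Excavate→RoughPlumb→Siding; finish is now 26 weeks.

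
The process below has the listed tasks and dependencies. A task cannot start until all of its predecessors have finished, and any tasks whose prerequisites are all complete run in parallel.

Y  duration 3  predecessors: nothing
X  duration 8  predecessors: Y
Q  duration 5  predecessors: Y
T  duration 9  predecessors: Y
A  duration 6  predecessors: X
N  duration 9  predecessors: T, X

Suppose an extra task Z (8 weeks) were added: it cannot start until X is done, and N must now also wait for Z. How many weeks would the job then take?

28

Originally the job takes 21 weeks.
With Z inserted, N now waits for max(T, X, Z).
New critical path: Y→X→Z→N = 3+8+8+9 = 28 ⇒ 28 weeks.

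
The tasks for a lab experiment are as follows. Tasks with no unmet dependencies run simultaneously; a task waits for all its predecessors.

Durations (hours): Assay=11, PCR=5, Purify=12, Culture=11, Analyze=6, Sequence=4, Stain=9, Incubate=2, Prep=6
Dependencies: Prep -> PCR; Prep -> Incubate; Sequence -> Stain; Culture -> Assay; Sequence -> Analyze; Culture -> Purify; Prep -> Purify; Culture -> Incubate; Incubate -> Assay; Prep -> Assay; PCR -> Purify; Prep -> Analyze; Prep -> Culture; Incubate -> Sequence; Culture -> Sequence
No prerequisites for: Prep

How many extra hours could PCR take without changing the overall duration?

Critical path: Prep→Culture→Incubate→Sequence→Stain = 6+11+2+4+9 = 32, so the finish is 32 hours.
PCR finishes as early as 11 and must finish by 20.
Slack of PCR = 15 − 6 = 9 hours.

9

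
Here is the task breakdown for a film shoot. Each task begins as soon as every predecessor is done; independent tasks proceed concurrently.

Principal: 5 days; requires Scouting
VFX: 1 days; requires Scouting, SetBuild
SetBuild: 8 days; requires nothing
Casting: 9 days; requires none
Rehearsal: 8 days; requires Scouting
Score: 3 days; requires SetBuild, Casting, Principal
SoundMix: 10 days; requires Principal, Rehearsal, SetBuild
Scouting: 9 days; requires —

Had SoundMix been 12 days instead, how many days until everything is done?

As given, the longest chain is Scouting→Rehearsal→SoundMix = 9+8+10 = 27, so the finish is 27 days.
SoundMix lies on that path, so at 12 days the path becomes 29 days.
No other chain overtakes it, so the finish is 29 days.

29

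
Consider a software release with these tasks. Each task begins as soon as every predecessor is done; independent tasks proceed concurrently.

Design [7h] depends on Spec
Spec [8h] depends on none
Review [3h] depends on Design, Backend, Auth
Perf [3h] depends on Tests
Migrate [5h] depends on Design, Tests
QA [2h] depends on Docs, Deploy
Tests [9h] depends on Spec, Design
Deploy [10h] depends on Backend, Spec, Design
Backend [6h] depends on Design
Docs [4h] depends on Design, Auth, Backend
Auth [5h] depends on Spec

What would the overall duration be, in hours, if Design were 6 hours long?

32

Actual critical path: Spec→Design→Backend→Deploy→QA = 8+7+6+10+2 = 33 ⇒ 33 hours.
Design is on the critical path; changing it to 6 makes that path 32 hours.
No other chain overtakes it, so the finish is 32 hours.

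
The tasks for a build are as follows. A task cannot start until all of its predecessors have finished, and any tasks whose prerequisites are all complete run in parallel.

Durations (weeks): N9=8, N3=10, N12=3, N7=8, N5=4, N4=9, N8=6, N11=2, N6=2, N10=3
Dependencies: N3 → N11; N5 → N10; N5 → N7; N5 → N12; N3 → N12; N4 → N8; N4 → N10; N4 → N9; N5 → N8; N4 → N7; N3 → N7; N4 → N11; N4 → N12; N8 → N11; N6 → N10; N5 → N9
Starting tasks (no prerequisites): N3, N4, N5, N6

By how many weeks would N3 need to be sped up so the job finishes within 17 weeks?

1

Current finish: 18 weeks; target: 17.
N3 is on every critical path, so each week cut from N3 cuts the finish by one (this holds down to a finish of 17).
Need 18 − 17 = 1 week off N3 → N3 becomes 9 weeks, finish becomes 17.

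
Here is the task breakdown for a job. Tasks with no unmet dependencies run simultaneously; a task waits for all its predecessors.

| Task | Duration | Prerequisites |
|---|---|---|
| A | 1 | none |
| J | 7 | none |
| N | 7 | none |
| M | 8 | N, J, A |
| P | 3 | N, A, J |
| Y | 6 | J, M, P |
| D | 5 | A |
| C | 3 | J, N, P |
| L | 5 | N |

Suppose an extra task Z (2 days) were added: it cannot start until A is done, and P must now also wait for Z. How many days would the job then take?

Originally the job takes 21 days.
With Z inserted, P now waits for max(N, A, J, Z).
New critical path: J→M→Y = 7+8+6 = 21 ⇒ 21 days.

21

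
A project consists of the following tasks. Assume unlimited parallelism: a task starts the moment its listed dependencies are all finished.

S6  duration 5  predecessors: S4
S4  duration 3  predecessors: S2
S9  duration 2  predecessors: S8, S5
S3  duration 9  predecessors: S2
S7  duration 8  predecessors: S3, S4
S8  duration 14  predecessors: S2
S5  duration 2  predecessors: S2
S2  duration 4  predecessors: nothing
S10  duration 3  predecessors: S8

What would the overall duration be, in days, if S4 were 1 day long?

21

Actual critical path: S2→S3→S7 = 4+9+8 = 21 ⇒ 21 days.
The longest path through S4 is only 15 days, so S4 has float 6.
That remains the longest chain; total 21 days.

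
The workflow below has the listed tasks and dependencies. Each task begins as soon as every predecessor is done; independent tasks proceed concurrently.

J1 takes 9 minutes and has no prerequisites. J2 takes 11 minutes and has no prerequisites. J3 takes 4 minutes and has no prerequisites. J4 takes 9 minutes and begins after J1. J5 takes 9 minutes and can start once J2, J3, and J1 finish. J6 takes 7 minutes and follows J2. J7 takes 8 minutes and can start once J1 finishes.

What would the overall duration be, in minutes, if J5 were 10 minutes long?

Baseline: J2→J5 = 11+9 = 20 → 20 minutes.
J5 is on the critical path; changing it to 10 makes that path 21 minutes.
No other chain overtakes it, so the finish is 21 minutes.

21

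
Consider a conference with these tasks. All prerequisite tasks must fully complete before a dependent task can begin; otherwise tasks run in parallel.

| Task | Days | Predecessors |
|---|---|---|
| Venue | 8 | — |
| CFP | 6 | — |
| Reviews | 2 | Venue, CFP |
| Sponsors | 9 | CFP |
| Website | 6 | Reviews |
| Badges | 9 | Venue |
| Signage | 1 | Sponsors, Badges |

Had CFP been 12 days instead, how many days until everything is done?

22

The binding path is Venue→Badges→Signage = 8+9+1 = 18; finish at 18 days.
CFP is off the critical path — its longest chain is 16 days, giving 2 of slack.
The binding chain switches to CFP→Sponsors→Signage = 12+9+1 = 22; finish 22 days.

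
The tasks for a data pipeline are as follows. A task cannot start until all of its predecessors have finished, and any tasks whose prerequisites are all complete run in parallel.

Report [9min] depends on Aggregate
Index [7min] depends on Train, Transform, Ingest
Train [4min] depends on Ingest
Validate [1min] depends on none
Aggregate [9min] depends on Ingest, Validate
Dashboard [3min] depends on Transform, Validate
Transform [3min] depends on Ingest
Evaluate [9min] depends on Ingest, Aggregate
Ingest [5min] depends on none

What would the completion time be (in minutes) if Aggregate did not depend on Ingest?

19

Before: longest chain Ingest→Aggregate→Evaluate = 5+9+9 = 23, finish 23.
Without Ingest→Aggregate, Aggregate's earliest start moves from 5 to 1.
After: Validate→Aggregate→Evaluate = 1+9+9 = 19 → 19 minutes.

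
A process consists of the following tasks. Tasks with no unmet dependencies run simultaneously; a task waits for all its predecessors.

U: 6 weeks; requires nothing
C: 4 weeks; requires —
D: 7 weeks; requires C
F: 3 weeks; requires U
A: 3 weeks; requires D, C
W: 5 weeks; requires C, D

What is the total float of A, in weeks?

2

Critical path: C→D→W = 4+7+5 = 16, so the finish is 16 weeks.
Longest path through A: 14 weeks (earliest finish 14, latest finish 16).
Slack of A = 13 − 11 = 2 weeks.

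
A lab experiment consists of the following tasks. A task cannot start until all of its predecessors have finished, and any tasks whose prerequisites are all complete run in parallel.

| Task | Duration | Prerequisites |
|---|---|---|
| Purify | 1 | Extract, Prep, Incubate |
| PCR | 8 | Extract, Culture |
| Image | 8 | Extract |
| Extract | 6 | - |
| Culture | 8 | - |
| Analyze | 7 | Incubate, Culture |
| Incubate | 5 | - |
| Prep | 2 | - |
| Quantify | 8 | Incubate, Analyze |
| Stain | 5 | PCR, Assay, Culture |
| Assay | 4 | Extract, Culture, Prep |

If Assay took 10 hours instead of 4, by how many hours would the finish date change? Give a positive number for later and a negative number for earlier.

0

Actual critical path: Culture→Analyze→Quantify = 8+7+8 = 23 ⇒ 23 hours.
The longest path through Assay is only 17 hours, so Assay has float 6.
Now Culture→Assay→Stain = 8+10+5 = 23 is longest, so the finish becomes 23 hours.
Change in finish: 23 − 23 = +0 hours.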